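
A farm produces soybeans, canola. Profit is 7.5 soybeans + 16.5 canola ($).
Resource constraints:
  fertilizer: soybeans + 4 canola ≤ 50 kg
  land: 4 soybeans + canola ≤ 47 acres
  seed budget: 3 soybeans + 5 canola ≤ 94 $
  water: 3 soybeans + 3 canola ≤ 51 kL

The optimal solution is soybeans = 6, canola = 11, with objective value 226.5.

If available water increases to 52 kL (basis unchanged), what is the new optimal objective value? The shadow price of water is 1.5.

228

Δb = 1, so new z* = 226.5 + (1.5)·(1) = 226.5 + 1.5 = 228.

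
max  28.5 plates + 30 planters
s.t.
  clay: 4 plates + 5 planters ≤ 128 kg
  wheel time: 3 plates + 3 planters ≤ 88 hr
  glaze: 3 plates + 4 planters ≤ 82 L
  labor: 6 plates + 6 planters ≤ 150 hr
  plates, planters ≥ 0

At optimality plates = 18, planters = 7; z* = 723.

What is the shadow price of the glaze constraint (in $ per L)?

At the optimum: clay uses 107 of 128 (slack = 21); wheel time uses 75 of 88 (slack = 13); glaze uses 82 of 82 (binding); labor uses 150 of 150 (binding).
Slack constraints have shadow price 0 (complementary slackness).
The binding rows give the dual system: 3·y_glaze + 6·y_labor = 28.5 and 4·y_glaze + 6·y_labor = 30.
→ y_glaze = 1.5 and y_labor = 4.
Shadow price of glaze = 1.5.

1.5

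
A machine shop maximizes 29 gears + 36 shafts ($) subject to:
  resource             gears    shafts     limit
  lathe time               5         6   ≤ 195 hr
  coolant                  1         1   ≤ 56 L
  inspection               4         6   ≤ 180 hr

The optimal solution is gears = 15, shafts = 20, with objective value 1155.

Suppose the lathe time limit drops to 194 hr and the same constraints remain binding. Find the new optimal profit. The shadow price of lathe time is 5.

Δb = -1, so new z* = 1155 + (5)·(-1) = 1155 − 5 = 1150.

1150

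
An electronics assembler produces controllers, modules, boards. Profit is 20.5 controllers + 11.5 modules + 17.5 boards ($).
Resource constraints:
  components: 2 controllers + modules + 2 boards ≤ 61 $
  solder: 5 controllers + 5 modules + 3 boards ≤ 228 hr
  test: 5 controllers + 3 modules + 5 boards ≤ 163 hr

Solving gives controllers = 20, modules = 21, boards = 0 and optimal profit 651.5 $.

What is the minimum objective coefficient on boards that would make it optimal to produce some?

20.5

At the optimum: components uses 61 of 61 (binding); solder uses 205 of 228 (slack = 23); test uses 163 of 163 (binding).
By complementary slackness, y = 0 for the non-binding constraint.
From A_Bᵀ y = c: 2·y_components + 5·y_test = 20.5; 1·y_components + 3·y_test = 11.5.
This yields shadow prices y_components = 4, y_test = 2.5.
boards enters the basis when its profit ≥ yᵀa₃ = 4·2 + 2.5·5 = 20.5.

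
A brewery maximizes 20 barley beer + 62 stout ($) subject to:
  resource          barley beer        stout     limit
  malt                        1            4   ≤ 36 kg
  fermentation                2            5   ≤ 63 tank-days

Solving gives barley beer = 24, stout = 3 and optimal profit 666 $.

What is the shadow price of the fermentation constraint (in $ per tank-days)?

Both malt and fermentation are binding at x*.
The binding rows give the dual system: 1·y_malt + 2·y_fermentation = 20 and 4·y_malt + 5·y_fermentation = 62.
This yields shadow prices y_malt = 8, y_fermentation = 6.
Shadow price of fermentation = 6.

6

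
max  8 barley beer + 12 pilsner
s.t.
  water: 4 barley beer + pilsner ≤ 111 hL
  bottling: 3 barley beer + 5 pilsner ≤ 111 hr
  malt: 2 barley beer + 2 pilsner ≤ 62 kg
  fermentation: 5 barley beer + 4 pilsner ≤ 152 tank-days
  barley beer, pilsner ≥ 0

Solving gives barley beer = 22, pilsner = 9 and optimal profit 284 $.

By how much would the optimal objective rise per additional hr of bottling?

Check each constraint at x*: water 97/111 (slack 14); bottling 111/111 (tight); malt 62/62 (tight); fermentation 146/152 (slack 6).
Slack constraints have shadow price 0 (complementary slackness).
Dual feasibility on the basic columns requires 3·y_bottling + 2·y_malt = 8, 5·y_bottling + 2·y_malt = 12.
→ y_bottling = 2 and y_malt = 1.
Shadow price of bottling = 2.

2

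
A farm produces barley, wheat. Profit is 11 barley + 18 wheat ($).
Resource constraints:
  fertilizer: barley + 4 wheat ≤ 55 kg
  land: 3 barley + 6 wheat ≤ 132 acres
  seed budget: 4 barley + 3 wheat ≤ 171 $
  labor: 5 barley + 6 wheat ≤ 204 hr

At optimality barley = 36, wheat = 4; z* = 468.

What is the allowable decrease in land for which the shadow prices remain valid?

Binding constraints: land, labor. The basis is B = [[3,6],[5,6]] with det -12.
Per unit decrease in land, x* moves by d = (0.5, -0.4167).
The basis stays optimal until wheat reaches 0; allowable decrease = 9.6 acres.

9.6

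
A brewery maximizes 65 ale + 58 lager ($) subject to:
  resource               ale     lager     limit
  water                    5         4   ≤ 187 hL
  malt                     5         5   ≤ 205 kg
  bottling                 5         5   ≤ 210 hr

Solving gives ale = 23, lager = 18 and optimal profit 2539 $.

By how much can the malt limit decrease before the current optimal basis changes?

18

Binding constraints: water, malt. The basis is B = [[5,4],[5,5]] with det 5.
Per unit decrease in malt, x* moves by d = (0.8, -1).
The basis stays optimal until lager reaches 0; allowable decrease = 18 kg.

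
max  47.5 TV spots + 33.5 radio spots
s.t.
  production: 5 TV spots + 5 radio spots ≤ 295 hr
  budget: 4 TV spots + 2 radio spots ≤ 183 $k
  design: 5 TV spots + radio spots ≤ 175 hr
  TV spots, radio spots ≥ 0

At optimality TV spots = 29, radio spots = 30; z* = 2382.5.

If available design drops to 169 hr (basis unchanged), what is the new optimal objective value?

2361.5

Check each constraint at x*: production 295/295 (tight); budget 176/183 (slack 7); design 175/175 (tight).
By complementary slackness, y = 0 for the non-binding constraint.
The binding rows give the dual system: 5·y_production + 5·y_design = 47.5 and 5·y_production + 1·y_design = 33.5.
→ y_production = 6 and y_design = 3.5.
Δz = y_design·Δb = 3.5 × (-6) = -21, so new z* = 2382.5 − 21 = 2361.5.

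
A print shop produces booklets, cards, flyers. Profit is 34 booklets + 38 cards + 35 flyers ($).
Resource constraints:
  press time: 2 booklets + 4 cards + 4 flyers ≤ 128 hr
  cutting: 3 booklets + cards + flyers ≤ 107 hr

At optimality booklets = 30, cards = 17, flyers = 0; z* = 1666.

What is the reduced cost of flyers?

Check each constraint at x*: press time 128/128 (tight); cutting 107/107 (tight).
Dual feasibility on the basic columns requires 2·y_press time + 3·y_cutting = 34, 4·y_press time + 1·y_cutting = 38.
Solving: y_press time = 8, y_cutting = 6.
Reduced cost of flyers: c₃ − yᵀa₃ = 35 − (8·4 + 6·1) = 35 − 38 = -3.

-3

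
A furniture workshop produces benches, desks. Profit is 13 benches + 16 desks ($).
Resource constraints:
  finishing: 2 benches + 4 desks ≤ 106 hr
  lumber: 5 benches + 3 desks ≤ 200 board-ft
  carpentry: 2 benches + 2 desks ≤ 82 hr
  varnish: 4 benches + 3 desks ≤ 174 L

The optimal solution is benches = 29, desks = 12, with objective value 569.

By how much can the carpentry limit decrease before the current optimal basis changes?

Binding constraints: finishing, carpentry. The basis is B = [[2,4],[2,2]] with det -4.
Per unit decrease in carpentry, x* moves by d = (-1, 0.5).
The basis stays optimal until benches reaches 0; allowable decrease = 29 hr.

29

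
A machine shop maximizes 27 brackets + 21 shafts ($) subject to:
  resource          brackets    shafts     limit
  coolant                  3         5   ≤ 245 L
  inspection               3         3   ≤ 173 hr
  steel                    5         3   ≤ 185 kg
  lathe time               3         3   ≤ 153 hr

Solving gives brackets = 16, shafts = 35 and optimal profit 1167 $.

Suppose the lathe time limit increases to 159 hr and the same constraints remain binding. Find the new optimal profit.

Check each constraint at x*: coolant 223/245 (slack 22); inspection 153/173 (slack 20); steel 185/185 (tight); lathe time 153/153 (tight).
Slack constraints have shadow price 0 (complementary slackness).
From A_Bᵀ y = c: 5·y_steel + 3·y_lathe time = 27; 3·y_steel + 3·y_lathe time = 21.
→ y_steel = 3 and y_lathe time = 4.
Δz = y_lathe time·Δb = 4 × (6) = 24, so new z* = 1167 + 24 = 1191.

1191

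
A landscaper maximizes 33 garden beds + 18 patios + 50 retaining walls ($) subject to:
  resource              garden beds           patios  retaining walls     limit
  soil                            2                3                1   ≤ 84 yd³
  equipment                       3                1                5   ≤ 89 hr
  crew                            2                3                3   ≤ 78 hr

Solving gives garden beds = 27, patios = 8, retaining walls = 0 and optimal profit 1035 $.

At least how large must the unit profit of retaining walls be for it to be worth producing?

At the optimum: soil uses 78 of 84 (slack = 6); equipment uses 89 of 89 (binding); crew uses 78 of 78 (binding).
Since soil is not tight, its dual is 0.
From A_Bᵀ y = c: 3·y_equipment + 2·y_crew = 33; 1·y_equipment + 3·y_crew = 18.
This yields shadow prices y_equipment = 9, y_crew = 3.
retaining walls enters the basis when its profit ≥ yᵀa₃ = 9·5 + 3·3 = 54.

54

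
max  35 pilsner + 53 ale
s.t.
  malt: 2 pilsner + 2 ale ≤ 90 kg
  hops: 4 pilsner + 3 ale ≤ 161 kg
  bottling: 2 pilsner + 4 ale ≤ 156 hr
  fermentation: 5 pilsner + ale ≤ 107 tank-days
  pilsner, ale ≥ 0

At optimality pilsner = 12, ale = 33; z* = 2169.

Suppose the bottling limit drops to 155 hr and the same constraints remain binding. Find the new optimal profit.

2160

At the optimum: malt uses 90 of 90 (binding); hops uses 147 of 161 (slack = 14); bottling uses 156 of 156 (binding); fermentation uses 93 of 107 (slack = 14).
Slack constraints have shadow price 0 (complementary slackness).
From A_Bᵀ y = c: 2·y_malt + 2·y_bottling = 35; 2·y_malt + 4·y_bottling = 53.
This yields shadow prices y_malt = 8.5, y_bottling = 9.
Δz = y_bottling·Δb = 9 × (-1) = -9, so new z* = 2169 − 9 = 2160.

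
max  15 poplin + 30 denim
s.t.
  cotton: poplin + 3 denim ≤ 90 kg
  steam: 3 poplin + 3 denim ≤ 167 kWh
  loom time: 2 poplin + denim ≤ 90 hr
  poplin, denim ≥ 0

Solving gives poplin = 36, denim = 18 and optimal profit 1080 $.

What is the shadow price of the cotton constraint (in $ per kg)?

Check each constraint at x*: cotton 90/90 (tight); steam 162/167 (slack 5); loom time 90/90 (tight).
Since steam is not tight, its dual is 0.
From A_Bᵀ y = c: 1·y_cotton + 2·y_loom time = 15; 3·y_cotton + 1·y_loom time = 30.
Solving: y_cotton = 9, y_loom time = 3.
Shadow price of cotton = 9.

9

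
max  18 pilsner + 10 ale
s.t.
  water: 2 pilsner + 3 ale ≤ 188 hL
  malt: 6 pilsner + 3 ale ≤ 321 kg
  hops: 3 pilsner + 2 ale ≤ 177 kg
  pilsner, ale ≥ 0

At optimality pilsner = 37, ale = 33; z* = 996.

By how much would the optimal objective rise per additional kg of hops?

2

Binding: malt and hops. Non-binding: water (15 unused).
Slack constraints have shadow price 0 (complementary slackness).
Dual feasibility on the basic columns requires 6·y_malt + 3·y_hops = 18, 3·y_malt + 2·y_hops = 10.
This yields shadow prices y_malt = 2, y_hops = 2.
Shadow price of hops = 2.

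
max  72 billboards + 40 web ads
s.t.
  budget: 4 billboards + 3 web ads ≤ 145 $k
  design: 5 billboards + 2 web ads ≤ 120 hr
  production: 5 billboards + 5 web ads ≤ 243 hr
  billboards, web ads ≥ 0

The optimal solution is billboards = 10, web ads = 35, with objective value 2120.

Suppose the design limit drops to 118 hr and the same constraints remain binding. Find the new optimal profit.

2104

Check each constraint at x*: budget 145/145 (tight); design 120/120 (tight); production 225/243 (slack 18).
Since production is not tight, its dual is 0.
The binding rows give the dual system: 4·y_budget + 5·y_design = 72 and 3·y_budget + 2·y_design = 40.
→ y_budget = 8 and y_design = 8.
Δz = y_design·Δb = 8 × (-2) = -16, so new z* = 2120 − 16 = 2104.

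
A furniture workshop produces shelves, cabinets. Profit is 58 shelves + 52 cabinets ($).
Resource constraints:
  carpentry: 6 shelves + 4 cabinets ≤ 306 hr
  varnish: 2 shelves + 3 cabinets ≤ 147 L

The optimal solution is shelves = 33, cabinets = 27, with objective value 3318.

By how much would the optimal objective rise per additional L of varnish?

8

At the optimum: carpentry uses 306 of 306 (binding); varnish uses 147 of 147 (binding).
The binding rows give the dual system: 6·y_carpentry + 2·y_varnish = 58 and 4·y_carpentry + 3·y_varnish = 52.
Solving: y_carpentry = 7, y_varnish = 8.
Shadow price of varnish = 8.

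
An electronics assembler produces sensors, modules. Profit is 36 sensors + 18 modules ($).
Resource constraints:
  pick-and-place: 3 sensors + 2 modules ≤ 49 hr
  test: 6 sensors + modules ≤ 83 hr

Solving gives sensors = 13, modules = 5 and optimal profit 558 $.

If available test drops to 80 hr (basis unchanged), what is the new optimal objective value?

Check each constraint at x*: pick-and-place 49/49 (tight); test 83/83 (tight).
The binding rows give the dual system: 3·y_pick-and-place + 6·y_test = 36 and 2·y_pick-and-place + 1·y_test = 18.
→ y_pick-and-place = 8 and y_test = 2.
Δz = y_test·Δb = 2 × (-3) = -6, so new z* = 558 − 6 = 552.

552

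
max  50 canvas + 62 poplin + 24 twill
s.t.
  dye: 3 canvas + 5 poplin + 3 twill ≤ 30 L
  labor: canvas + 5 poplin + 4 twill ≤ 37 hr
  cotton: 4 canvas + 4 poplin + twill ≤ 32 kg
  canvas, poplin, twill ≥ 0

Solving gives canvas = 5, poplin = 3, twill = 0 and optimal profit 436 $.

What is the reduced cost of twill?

Binding: dye and cotton. Non-binding: labor (17 unused).
Since labor is not tight, its dual is 0.
The binding rows give the dual system: 3·y_dye + 4·y_cotton = 50 and 5·y_dye + 4·y_cotton = 62.
Solving: y_dye = 6, y_cotton = 8.
Reduced cost of twill: c₃ − yᵀa₃ = 24 − (6·3 + 8·1) = 24 − 26 = -2.

-2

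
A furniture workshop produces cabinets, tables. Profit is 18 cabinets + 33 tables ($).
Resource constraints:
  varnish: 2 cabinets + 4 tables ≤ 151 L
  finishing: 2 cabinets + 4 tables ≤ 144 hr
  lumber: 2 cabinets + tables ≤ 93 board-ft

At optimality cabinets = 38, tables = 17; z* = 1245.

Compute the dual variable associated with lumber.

1

At the optimum: varnish uses 144 of 151 (slack = 7); finishing uses 144 of 144 (binding); lumber uses 93 of 93 (binding).
Since varnish is not tight, its dual is 0.
From A_Bᵀ y = c: 2·y_finishing + 2·y_lumber = 18; 4·y_finishing + 1·y_lumber = 33.
→ y_finishing = 8 and y_lumber = 1.
Shadow price of lumber = 1.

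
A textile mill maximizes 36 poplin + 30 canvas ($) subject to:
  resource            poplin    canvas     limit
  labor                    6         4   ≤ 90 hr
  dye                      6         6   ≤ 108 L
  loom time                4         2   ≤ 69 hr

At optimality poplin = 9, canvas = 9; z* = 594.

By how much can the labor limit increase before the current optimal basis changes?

15

Binding constraints: labor, dye. The basis is B = [[6,4],[6,6]] with det 12.
Per unit increase in labor, x* moves by d = (0.5, -0.5).
The basis stays optimal until loom time becomes binding; allowable increase = 15 hr.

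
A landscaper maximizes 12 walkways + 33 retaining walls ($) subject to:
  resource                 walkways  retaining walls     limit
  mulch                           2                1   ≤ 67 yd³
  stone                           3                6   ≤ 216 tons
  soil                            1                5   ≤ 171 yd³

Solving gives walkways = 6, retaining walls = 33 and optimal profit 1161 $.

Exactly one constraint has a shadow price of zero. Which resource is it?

mulch

mulch: 45/67 (slack 22)
stone: 216/216 (binding)
soil: 171/171 (binding)
By complementary slackness, a constraint with positive slack has shadow price 0 → mulch.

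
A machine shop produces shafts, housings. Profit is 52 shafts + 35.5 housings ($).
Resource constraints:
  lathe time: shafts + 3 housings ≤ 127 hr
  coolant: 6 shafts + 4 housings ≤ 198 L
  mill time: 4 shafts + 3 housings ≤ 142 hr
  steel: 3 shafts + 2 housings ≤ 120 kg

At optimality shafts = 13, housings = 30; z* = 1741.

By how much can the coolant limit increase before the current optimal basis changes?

15

Binding constraints: coolant, mill time. The basis is B = [[6,4],[4,3]] with det 2.
Per unit increase in coolant, x* moves by d = (1.5, -2).
The basis stays optimal until housings reaches 0; allowable increase = 15 L.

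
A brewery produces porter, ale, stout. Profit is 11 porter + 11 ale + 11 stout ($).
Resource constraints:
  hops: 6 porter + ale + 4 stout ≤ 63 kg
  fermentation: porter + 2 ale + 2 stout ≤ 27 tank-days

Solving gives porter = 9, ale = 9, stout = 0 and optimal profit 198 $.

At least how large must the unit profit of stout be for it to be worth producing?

14

At the optimum: hops uses 63 of 63 (binding); fermentation uses 27 of 27 (binding).
Dual feasibility on the basic columns requires 6·y_hops + 1·y_fermentation = 11, 1·y_hops + 2·y_fermentation = 11.
→ y_hops = 1 and y_fermentation = 5.
stout enters the basis when its profit ≥ yᵀa₃ = 1·4 + 5·2 = 14.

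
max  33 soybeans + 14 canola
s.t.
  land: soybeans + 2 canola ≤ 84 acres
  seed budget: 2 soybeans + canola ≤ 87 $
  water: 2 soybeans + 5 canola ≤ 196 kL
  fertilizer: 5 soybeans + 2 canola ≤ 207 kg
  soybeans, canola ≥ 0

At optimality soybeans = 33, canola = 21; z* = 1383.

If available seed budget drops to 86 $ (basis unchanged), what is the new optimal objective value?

1379

Binding: seed budget and fertilizer. Non-binding: land (9 unused), water (25 unused).
Since land, water are not tight, their duals are 0.
From A_Bᵀ y = c: 2·y_seed budget + 5·y_fertilizer = 33; 1·y_seed budget + 2·y_fertilizer = 14.
→ y_seed budget = 4 and y_fertilizer = 5.
Δz = y_seed budget·Δb = 4 × (-1) = -4, so new z* = 1383 − 4 = 1379.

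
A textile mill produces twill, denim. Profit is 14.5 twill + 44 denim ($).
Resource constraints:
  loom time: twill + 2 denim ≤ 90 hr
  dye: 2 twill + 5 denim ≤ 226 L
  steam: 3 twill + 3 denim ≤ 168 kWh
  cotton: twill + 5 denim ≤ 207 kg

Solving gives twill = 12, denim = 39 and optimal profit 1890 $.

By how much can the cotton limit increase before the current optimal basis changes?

18

Binding constraints: loom time, cotton. The basis is B = [[1,2],[1,5]] with det 3.
Per unit increase in cotton, x* moves by d = (-0.6667, 0.3333).
The basis stays optimal until twill reaches 0; allowable increase = 18 kg.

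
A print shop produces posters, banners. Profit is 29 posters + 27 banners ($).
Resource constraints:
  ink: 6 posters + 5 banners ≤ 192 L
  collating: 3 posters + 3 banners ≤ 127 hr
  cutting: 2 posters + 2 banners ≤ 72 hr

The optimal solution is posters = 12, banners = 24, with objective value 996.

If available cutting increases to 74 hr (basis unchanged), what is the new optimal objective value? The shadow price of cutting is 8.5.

Δb = 2, so new z* = 996 + (8.5)·(2) = 996 + 17 = 1013.

1013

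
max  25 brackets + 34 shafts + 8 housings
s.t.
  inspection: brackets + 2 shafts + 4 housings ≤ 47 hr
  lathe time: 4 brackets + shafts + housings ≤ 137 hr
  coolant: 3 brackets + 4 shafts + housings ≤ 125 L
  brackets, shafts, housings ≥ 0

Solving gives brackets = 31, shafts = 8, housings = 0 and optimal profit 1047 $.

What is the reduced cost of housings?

Check each constraint at x*: inspection 47/47 (tight); lathe time 132/137 (slack 5); coolant 125/125 (tight).
Since lathe time is not tight, its dual is 0.
The binding rows give the dual system: 1·y_inspection + 3·y_coolant = 25 and 2·y_inspection + 4·y_coolant = 34.
→ y_inspection = 1 and y_coolant = 8.
Reduced cost of housings: c₃ − yᵀa₃ = 8 − (1·4 + 8·1) = 8 − 12 = -4.

-4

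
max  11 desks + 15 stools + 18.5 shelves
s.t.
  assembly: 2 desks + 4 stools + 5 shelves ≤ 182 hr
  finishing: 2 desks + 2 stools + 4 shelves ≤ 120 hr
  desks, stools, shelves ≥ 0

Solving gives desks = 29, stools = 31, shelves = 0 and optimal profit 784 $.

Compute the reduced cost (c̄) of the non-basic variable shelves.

-5.5

Both assembly and finishing are binding at x*.
The binding rows give the dual system: 2·y_assembly + 2·y_finishing = 11 and 4·y_assembly + 2·y_finishing = 15.
→ y_assembly = 2 and y_finishing = 3.5.
Reduced cost of shelves: c₃ − yᵀa₃ = 18.5 − (2·5 + 3.5·4) = 18.5 − 24 = -5.5.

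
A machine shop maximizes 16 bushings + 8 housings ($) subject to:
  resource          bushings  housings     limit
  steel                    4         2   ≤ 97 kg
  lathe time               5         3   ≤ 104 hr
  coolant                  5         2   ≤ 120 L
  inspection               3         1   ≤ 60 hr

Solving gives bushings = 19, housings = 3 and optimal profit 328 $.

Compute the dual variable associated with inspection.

2

At the optimum: steel uses 82 of 97 (slack = 15); lathe time uses 104 of 104 (binding); coolant uses 101 of 120 (slack = 19); inspection uses 60 of 60 (binding).
By complementary slackness, y = 0 for the non-binding constraints.
The binding rows give the dual system: 5·y_lathe time + 3·y_inspection = 16 and 3·y_lathe time + 1·y_inspection = 8.
This yields shadow prices y_lathe time = 2, y_inspection = 2.
Shadow price of inspection = 2.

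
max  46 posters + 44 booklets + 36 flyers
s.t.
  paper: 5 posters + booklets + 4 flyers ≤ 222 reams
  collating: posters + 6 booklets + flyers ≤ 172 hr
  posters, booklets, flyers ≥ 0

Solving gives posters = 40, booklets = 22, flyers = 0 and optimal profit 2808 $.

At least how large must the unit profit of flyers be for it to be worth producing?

38

Both paper and collating are binding at x*.
Dual feasibility on the basic columns requires 5·y_paper + 1·y_collating = 46, 1·y_paper + 6·y_collating = 44.
Solving: y_paper = 8, y_collating = 6.
flyers enters the basis when its profit ≥ yᵀa₃ = 8·4 + 6·1 = 38.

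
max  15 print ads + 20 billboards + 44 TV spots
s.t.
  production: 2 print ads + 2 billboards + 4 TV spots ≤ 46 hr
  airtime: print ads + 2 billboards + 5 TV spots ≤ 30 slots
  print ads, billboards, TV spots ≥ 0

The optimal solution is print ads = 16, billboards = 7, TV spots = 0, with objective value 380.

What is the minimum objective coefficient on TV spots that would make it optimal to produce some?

Both production and airtime are binding at x*.
The binding rows give the dual system: 2·y_production + 1·y_airtime = 15 and 2·y_production + 2·y_airtime = 20.
Solving: y_production = 5, y_airtime = 5.
TV spots enters the basis when its profit ≥ yᵀa₃ = 5·4 + 5·5 = 45.

45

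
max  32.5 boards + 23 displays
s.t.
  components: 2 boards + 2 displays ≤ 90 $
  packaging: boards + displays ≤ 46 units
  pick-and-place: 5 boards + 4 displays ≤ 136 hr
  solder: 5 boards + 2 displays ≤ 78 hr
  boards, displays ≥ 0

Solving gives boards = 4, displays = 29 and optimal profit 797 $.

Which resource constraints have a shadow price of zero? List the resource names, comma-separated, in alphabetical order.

components: 66/90 (slack 24)
packaging: 33/46 (slack 13)
pick-and-place: 136/136 (binding)
solder: 78/78 (binding)
By complementary slackness, a constraint with positive slack has shadow price 0 → components, packaging.

components, packaging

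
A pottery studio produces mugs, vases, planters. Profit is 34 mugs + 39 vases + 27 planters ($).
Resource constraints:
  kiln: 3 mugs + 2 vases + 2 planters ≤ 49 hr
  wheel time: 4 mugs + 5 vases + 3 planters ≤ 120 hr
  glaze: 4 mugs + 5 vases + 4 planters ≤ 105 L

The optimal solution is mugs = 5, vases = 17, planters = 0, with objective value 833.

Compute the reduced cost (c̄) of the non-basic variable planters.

Binding: kiln and glaze. Non-binding: wheel time (15 unused).
Since wheel time is not tight, its dual is 0.
The binding rows give the dual system: 3·y_kiln + 4·y_glaze = 34 and 2·y_kiln + 5·y_glaze = 39.
This yields shadow prices y_kiln = 2, y_glaze = 7.
Reduced cost of planters: c₃ − yᵀa₃ = 27 − (2·2 + 7·4) = 27 − 32 = -5.

-5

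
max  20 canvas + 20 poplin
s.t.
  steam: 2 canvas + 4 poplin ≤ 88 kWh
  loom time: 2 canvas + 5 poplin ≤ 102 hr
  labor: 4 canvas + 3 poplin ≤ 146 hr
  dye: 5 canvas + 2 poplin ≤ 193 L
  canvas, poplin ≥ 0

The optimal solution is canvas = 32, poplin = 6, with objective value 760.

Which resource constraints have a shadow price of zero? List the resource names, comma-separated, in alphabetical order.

steam: 88/88 (binding)
loom time: 94/102 (slack 8)
labor: 146/146 (binding)
dye: 172/193 (slack 21)
By complementary slackness, a constraint with positive slack has shadow price 0 → dye, loom time.

dye, loom time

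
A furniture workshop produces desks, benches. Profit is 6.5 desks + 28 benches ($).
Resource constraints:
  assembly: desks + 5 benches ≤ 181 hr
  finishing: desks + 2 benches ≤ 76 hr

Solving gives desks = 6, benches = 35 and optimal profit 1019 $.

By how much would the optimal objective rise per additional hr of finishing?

At the optimum: assembly uses 181 of 181 (binding); finishing uses 76 of 76 (binding).
Dual feasibility on the basic columns requires 1·y_assembly + 1·y_finishing = 6.5, 5·y_assembly + 2·y_finishing = 28.
This yields shadow prices y_assembly = 5, y_finishing = 1.5.
Shadow price of finishing = 1.5.

1.5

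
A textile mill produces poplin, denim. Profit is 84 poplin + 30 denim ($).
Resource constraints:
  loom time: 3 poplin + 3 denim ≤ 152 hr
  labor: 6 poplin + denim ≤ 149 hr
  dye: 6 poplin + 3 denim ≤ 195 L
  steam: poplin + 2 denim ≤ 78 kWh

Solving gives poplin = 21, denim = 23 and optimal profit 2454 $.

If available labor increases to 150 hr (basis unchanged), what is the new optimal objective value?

Binding: labor and dye. Non-binding: loom time (20 unused), steam (11 unused).
Since loom time, steam are not tight, their duals are 0.
The binding rows give the dual system: 6·y_labor + 6·y_dye = 84 and 1·y_labor + 3·y_dye = 30.
Solving: y_labor = 6, y_dye = 8.
Δz = y_labor·Δb = 6 × (1) = 6, so new z* = 2454 + 6 = 2460.

2460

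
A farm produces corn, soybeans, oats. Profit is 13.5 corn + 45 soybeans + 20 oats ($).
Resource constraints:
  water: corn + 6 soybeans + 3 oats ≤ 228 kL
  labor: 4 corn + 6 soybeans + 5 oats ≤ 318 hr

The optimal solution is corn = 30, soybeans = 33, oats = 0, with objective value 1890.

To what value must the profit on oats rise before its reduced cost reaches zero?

26.5

Both water and labor are binding at x*.
From A_Bᵀ y = c: 1·y_water + 4·y_labor = 13.5; 6·y_water + 6·y_labor = 45.
This yields shadow prices y_water = 5.5, y_labor = 2.
oats enters the basis when its profit ≥ yᵀa₃ = 5.5·3 + 2·5 = 26.5.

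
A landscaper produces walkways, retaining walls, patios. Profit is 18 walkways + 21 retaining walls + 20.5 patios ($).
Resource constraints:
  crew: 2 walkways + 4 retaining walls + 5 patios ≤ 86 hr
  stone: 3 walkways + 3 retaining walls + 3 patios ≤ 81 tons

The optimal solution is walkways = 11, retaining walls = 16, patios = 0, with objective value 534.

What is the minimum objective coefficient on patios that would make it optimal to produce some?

Check each constraint at x*: crew 86/86 (tight); stone 81/81 (tight).
From A_Bᵀ y = c: 2·y_crew + 3·y_stone = 18; 4·y_crew + 3·y_stone = 21.
Solving: y_crew = 1.5, y_stone = 5.
patios enters the basis when its profit ≥ yᵀa₃ = 1.5·5 + 5·3 = 22.5.

22.5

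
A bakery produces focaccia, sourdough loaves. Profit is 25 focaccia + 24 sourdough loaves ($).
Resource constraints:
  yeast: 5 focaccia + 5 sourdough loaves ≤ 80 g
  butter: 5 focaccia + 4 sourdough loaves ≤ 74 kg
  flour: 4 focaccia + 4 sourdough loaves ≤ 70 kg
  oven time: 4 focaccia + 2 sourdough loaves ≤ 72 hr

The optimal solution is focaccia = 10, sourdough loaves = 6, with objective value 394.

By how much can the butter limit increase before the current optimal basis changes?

6

Binding constraints: yeast, butter. The basis is B = [[5,5],[5,4]] with det -5.
Per unit increase in butter, x* moves by d = (1, -1).
The basis stays optimal until sourdough loaves reaches 0; allowable increase = 6 kg.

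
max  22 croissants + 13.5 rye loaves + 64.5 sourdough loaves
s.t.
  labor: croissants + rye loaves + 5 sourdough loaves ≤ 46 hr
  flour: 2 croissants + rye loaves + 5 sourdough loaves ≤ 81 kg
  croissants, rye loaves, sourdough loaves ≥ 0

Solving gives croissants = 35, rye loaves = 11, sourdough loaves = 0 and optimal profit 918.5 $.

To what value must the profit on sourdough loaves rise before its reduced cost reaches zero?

67.5

At the optimum: labor uses 46 of 46 (binding); flour uses 81 of 81 (binding).
From A_Bᵀ y = c: 1·y_labor + 2·y_flour = 22; 1·y_labor + 1·y_flour = 13.5.
This yields shadow prices y_labor = 5, y_flour = 8.5.
sourdough loaves enters the basis when its profit ≥ yᵀa₃ = 5·5 + 8.5·5 = 67.5.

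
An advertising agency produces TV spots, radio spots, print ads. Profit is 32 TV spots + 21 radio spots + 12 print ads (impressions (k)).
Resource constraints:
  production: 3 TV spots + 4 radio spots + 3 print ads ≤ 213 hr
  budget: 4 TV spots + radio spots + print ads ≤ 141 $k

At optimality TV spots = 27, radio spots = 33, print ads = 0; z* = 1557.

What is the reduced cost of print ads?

-5

Both production and budget are binding at x*.
From A_Bᵀ y = c: 3·y_production + 4·y_budget = 32; 4·y_production + 1·y_budget = 21.
→ y_production = 4 and y_budget = 5.
Reduced cost of print ads: c₃ − yᵀa₃ = 12 − (4·3 + 5·1) = 12 − 17 = -5.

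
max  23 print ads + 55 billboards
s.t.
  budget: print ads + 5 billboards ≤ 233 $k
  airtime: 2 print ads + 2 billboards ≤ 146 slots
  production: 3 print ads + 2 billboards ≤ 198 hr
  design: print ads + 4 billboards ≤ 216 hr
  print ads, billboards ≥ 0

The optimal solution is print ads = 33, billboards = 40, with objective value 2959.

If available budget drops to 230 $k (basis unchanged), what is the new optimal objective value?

2935

At the optimum: budget uses 233 of 233 (binding); airtime uses 146 of 146 (binding); production uses 179 of 198 (slack = 19); design uses 193 of 216 (slack = 23).
Since production, design are not tight, their duals are 0.
From A_Bᵀ y = c: 1·y_budget + 2·y_airtime = 23; 5·y_budget + 2·y_airtime = 55.
Solving: y_budget = 8, y_airtime = 7.5.
Δz = y_budget·Δb = 8 × (-3) = -24, so new z* = 2959 − 24 = 2935.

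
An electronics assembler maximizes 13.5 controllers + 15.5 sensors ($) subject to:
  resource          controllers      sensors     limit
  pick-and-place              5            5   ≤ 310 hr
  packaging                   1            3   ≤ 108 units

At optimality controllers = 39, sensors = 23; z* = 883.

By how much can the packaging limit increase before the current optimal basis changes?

78

Binding constraints: pick-and-place, packaging. The basis is B = [[5,5],[1,3]] with det 10.
Per unit increase in packaging, x* moves by d = (-0.5, 0.5).
The basis stays optimal until controllers reaches 0; allowable increase = 78 units.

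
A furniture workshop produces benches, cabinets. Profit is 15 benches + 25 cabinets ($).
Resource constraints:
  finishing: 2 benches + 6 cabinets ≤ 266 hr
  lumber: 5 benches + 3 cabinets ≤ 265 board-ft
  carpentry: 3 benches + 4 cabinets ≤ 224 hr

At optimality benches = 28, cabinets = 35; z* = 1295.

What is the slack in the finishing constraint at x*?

0

finishing used = 2·28 + 6·35 = 266; slack = 266 − 266 = 0.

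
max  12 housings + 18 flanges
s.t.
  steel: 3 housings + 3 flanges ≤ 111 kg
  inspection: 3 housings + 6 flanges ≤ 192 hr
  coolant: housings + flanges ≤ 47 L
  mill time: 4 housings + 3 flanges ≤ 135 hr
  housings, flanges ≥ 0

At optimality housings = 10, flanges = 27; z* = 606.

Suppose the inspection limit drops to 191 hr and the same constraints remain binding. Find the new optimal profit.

604

At the optimum: steel uses 111 of 111 (binding); inspection uses 192 of 192 (binding); coolant uses 37 of 47 (slack = 10); mill time uses 121 of 135 (slack = 14).
Slack constraints have shadow price 0 (complementary slackness).
From A_Bᵀ y = c: 3·y_steel + 3·y_inspection = 12; 3·y_steel + 6·y_inspection = 18.
→ y_steel = 2 and y_inspection = 2.
Δz = y_inspection·Δb = 2 × (-1) = -2, so new z* = 606 − 2 = 604.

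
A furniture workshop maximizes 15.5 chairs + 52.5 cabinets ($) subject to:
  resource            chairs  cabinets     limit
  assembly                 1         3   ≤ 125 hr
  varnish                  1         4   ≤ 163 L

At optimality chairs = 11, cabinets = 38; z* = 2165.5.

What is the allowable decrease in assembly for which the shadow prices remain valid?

2.75

Binding constraints: assembly, varnish. The basis is B = [[1,3],[1,4]] with det 1.
Per unit decrease in assembly, x* moves by d = (-4, 1).
The basis stays optimal until chairs reaches 0; allowable decrease = 2.75 hr.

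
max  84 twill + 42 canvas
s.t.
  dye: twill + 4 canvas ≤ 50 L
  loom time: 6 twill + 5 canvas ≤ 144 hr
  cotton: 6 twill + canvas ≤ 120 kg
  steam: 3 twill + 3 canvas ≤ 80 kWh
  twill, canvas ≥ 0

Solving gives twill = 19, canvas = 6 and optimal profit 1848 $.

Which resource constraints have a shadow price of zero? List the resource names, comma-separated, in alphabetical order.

dye, steam

dye: 43/50 (slack 7)
loom time: 144/144 (binding)
cotton: 120/120 (binding)
steam: 75/80 (slack 5)
By complementary slackness, a constraint with positive slack has shadow price 0 → dye, steam.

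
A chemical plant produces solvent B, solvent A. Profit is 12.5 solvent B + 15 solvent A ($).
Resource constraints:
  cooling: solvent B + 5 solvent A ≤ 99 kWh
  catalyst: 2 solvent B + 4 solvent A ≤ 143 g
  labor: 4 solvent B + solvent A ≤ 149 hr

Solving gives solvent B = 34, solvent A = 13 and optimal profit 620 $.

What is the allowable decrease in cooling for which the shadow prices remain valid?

Binding constraints: cooling, labor. The basis is B = [[1,5],[4,1]] with det -19.
Per unit decrease in cooling, x* moves by d = (0.0526, -0.2105).
The basis stays optimal until solvent A reaches 0; allowable decrease = 61.75 kWh.

61.75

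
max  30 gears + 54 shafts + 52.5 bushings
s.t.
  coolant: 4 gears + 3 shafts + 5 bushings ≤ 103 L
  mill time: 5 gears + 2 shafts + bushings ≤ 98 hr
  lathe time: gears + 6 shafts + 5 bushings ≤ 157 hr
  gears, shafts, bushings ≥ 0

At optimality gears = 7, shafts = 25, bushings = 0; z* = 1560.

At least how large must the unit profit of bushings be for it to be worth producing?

Binding: coolant and lathe time. Non-binding: mill time (13 unused).
By complementary slackness, y = 0 for the non-binding constraint.
The binding rows give the dual system: 4·y_coolant + 1·y_lathe time = 30 and 3·y_coolant + 6·y_lathe time = 54.
Solving: y_coolant = 6, y_lathe time = 6.
bushings enters the basis when its profit ≥ yᵀa₃ = 6·5 + 6·5 = 60.

60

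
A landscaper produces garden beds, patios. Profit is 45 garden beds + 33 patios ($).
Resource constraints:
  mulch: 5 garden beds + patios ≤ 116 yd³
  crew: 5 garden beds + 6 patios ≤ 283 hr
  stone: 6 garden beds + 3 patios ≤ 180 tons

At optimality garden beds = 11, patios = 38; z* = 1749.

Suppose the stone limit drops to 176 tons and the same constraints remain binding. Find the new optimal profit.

1729

At the optimum: mulch uses 93 of 116 (slack = 23); crew uses 283 of 283 (binding); stone uses 180 of 180 (binding).
Since mulch is not tight, its dual is 0.
Dual feasibility on the basic columns requires 5·y_crew + 6·y_stone = 45, 6·y_crew + 3·y_stone = 33.
→ y_crew = 3 and y_stone = 5.
Δz = y_stone·Δb = 5 × (-4) = -20, so new z* = 1749 − 20 = 1729.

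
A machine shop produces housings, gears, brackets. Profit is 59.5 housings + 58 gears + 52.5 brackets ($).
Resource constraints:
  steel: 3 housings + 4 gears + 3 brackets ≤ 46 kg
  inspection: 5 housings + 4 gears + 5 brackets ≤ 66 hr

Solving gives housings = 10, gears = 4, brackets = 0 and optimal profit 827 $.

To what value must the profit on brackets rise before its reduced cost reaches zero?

At the optimum: steel uses 46 of 46 (binding); inspection uses 66 of 66 (binding).
The binding rows give the dual system: 3·y_steel + 5·y_inspection = 59.5 and 4·y_steel + 4·y_inspection = 58.
→ y_steel = 6.5 and y_inspection = 8.
brackets enters the basis when its profit ≥ yᵀa₃ = 6.5·3 + 8·5 = 59.5.

59.5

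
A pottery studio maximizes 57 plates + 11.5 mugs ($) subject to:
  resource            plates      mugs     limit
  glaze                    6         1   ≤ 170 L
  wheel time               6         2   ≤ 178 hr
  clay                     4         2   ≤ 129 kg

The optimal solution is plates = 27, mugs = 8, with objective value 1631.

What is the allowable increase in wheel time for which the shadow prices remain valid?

3.75

Binding constraints: glaze, wheel time. The basis is B = [[6,1],[6,2]] with det 6.
Per unit increase in wheel time, x* moves by d = (-0.1667, 1).
The basis stays optimal until clay becomes binding; allowable increase = 3.75 hr.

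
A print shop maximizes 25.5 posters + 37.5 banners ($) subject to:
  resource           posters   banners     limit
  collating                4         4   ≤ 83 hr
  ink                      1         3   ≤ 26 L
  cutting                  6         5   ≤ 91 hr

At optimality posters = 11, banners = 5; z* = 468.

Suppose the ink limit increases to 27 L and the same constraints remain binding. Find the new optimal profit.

475.5

At the optimum: collating uses 64 of 83 (slack = 19); ink uses 26 of 26 (binding); cutting uses 91 of 91 (binding).
By complementary slackness, y = 0 for the non-binding constraint.
The binding rows give the dual system: 1·y_ink + 6·y_cutting = 25.5 and 3·y_ink + 5·y_cutting = 37.5.
This yields shadow prices y_ink = 7.5, y_cutting = 3.
Δz = y_ink·Δb = 7.5 × (1) = 7.5, so new z* = 468 + 7.5 = 475.5.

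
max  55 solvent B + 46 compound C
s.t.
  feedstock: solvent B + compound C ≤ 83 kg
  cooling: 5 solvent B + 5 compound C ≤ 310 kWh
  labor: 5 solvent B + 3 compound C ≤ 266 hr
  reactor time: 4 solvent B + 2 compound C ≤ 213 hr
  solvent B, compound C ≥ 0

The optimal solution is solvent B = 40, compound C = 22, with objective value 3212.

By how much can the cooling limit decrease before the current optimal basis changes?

Binding constraints: cooling, labor. The basis is B = [[5,5],[5,3]] with det -10.
Per unit decrease in cooling, x* moves by d = (0.3, -0.5).
The basis stays optimal until compound C reaches 0; allowable decrease = 44 kWh.

44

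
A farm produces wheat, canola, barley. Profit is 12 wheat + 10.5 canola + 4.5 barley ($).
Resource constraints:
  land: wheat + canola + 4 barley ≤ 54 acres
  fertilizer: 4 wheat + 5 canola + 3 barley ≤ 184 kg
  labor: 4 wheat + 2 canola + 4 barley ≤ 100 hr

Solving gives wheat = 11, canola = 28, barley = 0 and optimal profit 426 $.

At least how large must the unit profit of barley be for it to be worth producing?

10.5

Check each constraint at x*: land 39/54 (slack 15); fertilizer 184/184 (tight); labor 100/100 (tight).
By complementary slackness, y = 0 for the non-binding constraint.
The binding rows give the dual system: 4·y_fertilizer + 4·y_labor = 12 and 5·y_fertilizer + 2·y_labor = 10.5.
This yields shadow prices y_fertilizer = 1.5, y_labor = 1.5.
barley enters the basis when its profit ≥ yᵀa₃ = 1.5·3 + 1.5·4 = 10.5.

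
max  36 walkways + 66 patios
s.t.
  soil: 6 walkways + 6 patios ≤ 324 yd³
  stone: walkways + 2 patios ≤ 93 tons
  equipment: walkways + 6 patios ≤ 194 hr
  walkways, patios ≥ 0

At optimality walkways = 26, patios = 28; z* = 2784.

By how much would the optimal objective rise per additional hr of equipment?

Binding: soil and equipment. Non-binding: stone (11 unused).
By complementary slackness, y = 0 for the non-binding constraint.
From A_Bᵀ y = c: 6·y_soil + 1·y_equipment = 36; 6·y_soil + 6·y_equipment = 66.
Solving: y_soil = 5, y_equipment = 6.
Shadow price of equipment = 6.

6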